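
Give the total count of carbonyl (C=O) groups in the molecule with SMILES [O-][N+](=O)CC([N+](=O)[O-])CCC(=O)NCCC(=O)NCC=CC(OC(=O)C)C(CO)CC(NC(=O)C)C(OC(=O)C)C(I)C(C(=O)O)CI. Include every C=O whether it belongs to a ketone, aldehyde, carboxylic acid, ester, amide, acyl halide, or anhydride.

6

CH2CONHCH2: amide, 1 C=O (running total 1).
CH2CONHCH2: amide, 1 C=O (running total 2).
CH(OCOCH3): ester, 1 C=O (running total 3).
CH(NHCOCH3): amide, 1 C=O (running total 4).
CH(OCOCH3): ester, 1 C=O (running total 5).
CH(COOH): carboxylic acid, 1 C=O (running total 6).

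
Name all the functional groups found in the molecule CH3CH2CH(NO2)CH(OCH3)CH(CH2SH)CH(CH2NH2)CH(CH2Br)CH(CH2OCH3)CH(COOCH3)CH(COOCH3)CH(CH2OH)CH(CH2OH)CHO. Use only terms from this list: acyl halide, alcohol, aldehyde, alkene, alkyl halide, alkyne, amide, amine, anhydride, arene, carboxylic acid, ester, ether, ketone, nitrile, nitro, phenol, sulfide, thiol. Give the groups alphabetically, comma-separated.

alcohol, aldehyde, alkyl halide, amine, ester, ether, nitro, thiol

Taking each segment in turn:
  CH(NO2): –NO2 on an sp³ carbon → nitro (the N=O is not a carbonyl).
  CH(OCH3): pendant –OCH3: C–O–C with sp³ C, no adjacent C=O → ether.
  CH(CH2SH): pendant –CH2SH → thiol.
  CH(CH2NH2): pendant –CH2NH2: N on sp³ C, no adjacent C=O → amine.
  CH(CH2Br): pendant –CH2X: halogen on sp³ carbon → alkyl halide.
  CH(CH2OCH3): pendant –CH2OCH3: C–O–C linkage → ether.
  CH(COOCH3): pendant –COOCH3: carbonyl C bonded to C and –OCH3 → ester.
  CH(COOCH3): pendant –COOCH3: carbonyl C bonded to C and –OCH3 → ester.
  CH(CH2OH): pendant –CH2OH on an sp³ backbone C → alcohol.
  CH(CH2OH): pendant –CH2OH on an sp³ backbone C → alcohol.
  CHO: terminal –CHO: carbonyl C bonded to H and C → aldehyde.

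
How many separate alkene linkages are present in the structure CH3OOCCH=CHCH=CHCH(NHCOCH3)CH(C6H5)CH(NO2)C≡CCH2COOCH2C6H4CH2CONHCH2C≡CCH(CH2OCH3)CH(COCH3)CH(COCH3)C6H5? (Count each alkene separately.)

2

Working along the chain:
  CH3OOC: CH3O–C(=O)–: carbonyl C bonded to C and to –OCH3 → ester (not ketone + ether).
  CH=CH: C=C double bond → alkene.
  CH=CH: C=C double bond → alkene.
  CH(NHCOCH3): pendant –NHC(=O)CH3: N bonded to a carbonyl → amide (not amine).
  CH(C6H5): pendant –C6H5: benzene ring → arene.
  CH(NO2): –NO2 on an sp³ carbon → nitro (the N=O is not a carbonyl).
  C≡C: C≡C triple bond → alkyne.
  CH2COOCH2: –C(=O)–O–C with C on the carbonyl side → ester.
  C6H4: para-disubstituted benzene ring → arene.
  CH2CONHCH2: –C(=O)–N– linkage → amide (the N is not an amine).
  C≡C: C≡C triple bond → alkyne.
  CH(CH2OCH3): pendant –CH2OCH3: C–O–C linkage → ether.
  CH(COCH3): pendant –COCH3: carbonyl C bonded to two carbons → ketone.
  CH(COCH3): pendant –COCH3: carbonyl C bonded to two carbons → ketone.
  C6H5: –C6H5 phenyl ring → arene.
Alkene appears at: CH=CH, CH=CH → 2.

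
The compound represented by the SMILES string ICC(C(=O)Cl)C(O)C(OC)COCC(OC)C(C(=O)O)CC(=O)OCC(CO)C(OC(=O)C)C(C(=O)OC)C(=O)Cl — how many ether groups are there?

3

halogen on an sp³ carbon → alkyl halide.
pendant –C(=O)X: carbonyl C bonded to C and halogen → acyl halide.
–OH on an sp³ carbon → alcohol (secondary).
pendant –OCH3: C–O–C with sp³ C, no adjacent C=O → ether.
C–O–C with sp³ carbons on both sides and no adjacent C=O → ether.
pendant –OCH3: C–O–C with sp³ C, no adjacent C=O → ether.
pendant –COOH: carbonyl C bonded to C and –OH → carboxylic acid.
–C(=O)–O–C with C on the carbonyl side → ester.
pendant –CH2OH on an sp³ backbone C → alcohol.
pendant –OC(=O)CH3: an acyloxy group → ester.
pendant –COOCH3: carbonyl C bonded to C and –OCH3 → ester.
–C(=O)Cl: carbonyl C bonded to C and to a halogen → acyl halide (not alkyl halide).
Ether appears at: CH(OCH3), CH2OCH2, CH(OCH3) → 3.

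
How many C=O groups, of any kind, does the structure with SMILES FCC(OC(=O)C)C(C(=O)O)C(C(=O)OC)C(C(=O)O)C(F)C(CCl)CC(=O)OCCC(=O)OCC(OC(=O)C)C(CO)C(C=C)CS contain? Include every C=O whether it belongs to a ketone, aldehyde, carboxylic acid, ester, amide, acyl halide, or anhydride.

CH(OCOCH3): ester, 1 C=O (running total 1).
CH(COOH): carboxylic acid, 1 C=O (running total 2).
CH(COOCH3): ester, 1 C=O (running total 3).
CH(COOH): carboxylic acid, 1 C=O (running total 4).
CH2COOCH2: ester, 1 C=O (running total 5).
CH2COOCH2: ester, 1 C=O (running total 6).
CH(OCOCH3): ester, 1 C=O (running total 7).

7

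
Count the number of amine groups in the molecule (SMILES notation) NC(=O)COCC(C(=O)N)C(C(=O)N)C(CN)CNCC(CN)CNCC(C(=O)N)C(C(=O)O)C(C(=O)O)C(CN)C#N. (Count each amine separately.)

Reading the structure from left to right:
  H2NCO: –C(=O)NH2: carbonyl C bonded to C and to N → amide (the N is not a separate amine).
  CH2OCH2: C–O–C with sp³ carbons on both sides and no adjacent C=O → ether.
  CH(CONH2): pendant –CONH2: carbonyl C bonded to C and N → amide.
  CH(CONH2): pendant –CONH2: carbonyl C bonded to C and N → amide.
  CH(CH2NH2): pendant –CH2NH2: N on sp³ C, no adjacent C=O → amine.
  CH2NHCH2: C–N–C with sp³ carbons and no adjacent C=O → amine (secondary).
  CH(CH2NH2): pendant –CH2NH2: N on sp³ C, no adjacent C=O → amine.
  CH2NHCH2: C–N–C with sp³ carbons and no adjacent C=O → amine (secondary).
  CH(CONH2): pendant –CONH2: carbonyl C bonded to C and N → amide.
  CH(COOH): pendant –COOH: carbonyl C bonded to C and –OH → carboxylic acid.
  CH(COOH): pendant –COOH: carbonyl C bonded to C and –OH → carboxylic acid.
  CH(CH2NH2): pendant –CH2NH2: N on sp³ C, no adjacent C=O → amine.
  CN: –C≡N: carbon triple-bonded to nitrogen → nitrile.
Amine appears at: CH(CH2NH2), CH2NHCH2, CH(CH2NH2), CH2NHCH2, CH(CH2NH2) → 5.

5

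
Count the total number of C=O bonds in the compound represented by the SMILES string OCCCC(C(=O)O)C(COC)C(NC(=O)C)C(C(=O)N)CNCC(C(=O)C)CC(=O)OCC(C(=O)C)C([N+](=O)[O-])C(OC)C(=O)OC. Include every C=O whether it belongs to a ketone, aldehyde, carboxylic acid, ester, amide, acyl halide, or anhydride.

CH(COOH): carboxylic acid, 1 C=O (running total 1).
CH(NHCOCH3): amide, 1 C=O (running total 2).
CH(CONH2): amide, 1 C=O (running total 3).
CH(COCH3): ketone, 1 C=O (running total 4).
CH2COOCH2: ester, 1 C=O (running total 5).
CH(COCH3): ketone, 1 C=O (running total 6).
COOCH3: ester, 1 C=O (running total 7).

7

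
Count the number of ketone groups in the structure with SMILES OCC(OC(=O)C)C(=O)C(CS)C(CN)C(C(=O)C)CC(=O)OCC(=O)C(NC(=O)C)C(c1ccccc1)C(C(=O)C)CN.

4

Reading the structure from left to right:
  HOCH2: HO– on an sp³ carbon → alcohol.
  CH(OCOCH3): pendant –OC(=O)CH3: an acyloxy group → ester.
  CO: –C(=O)– with carbon on both sides → ketone.
  CH(CH2SH): pendant –CH2SH → thiol.
  CH(CH2NH2): pendant –CH2NH2: N on sp³ C, no adjacent C=O → amine.
  CH(COCH3): pendant –COCH3: carbonyl C bonded to two carbons → ketone.
  CH2COOCH2: –C(=O)–O–C with C on the carbonyl side → ester.
  CO: –C(=O)– with carbon on both sides → ketone.
  CH(NHCOCH3): pendant –NHC(=O)CH3: N bonded to a carbonyl → amide (not amine).
  CH(C6H5): pendant –C6H5: benzene ring → arene.
  CH(COCH3): pendant –COCH3: carbonyl C bonded to two carbons → ketone.
  CH2NH2: –NH2 on an sp³ carbon with no adjacent C=O → amine.
Ketone appears at: CO, CH(COCH3), CO, CH(COCH3) → 4.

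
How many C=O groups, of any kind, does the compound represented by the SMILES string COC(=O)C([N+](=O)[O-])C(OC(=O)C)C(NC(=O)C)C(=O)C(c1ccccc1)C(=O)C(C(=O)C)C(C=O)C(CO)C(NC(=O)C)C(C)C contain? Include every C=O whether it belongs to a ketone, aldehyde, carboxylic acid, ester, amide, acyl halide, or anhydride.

CH3OOC: ester, 1 C=O (running total 1).
CH(OCOCH3): ester, 1 C=O (running total 2).
CH(NHCOCH3): amide, 1 C=O (running total 3).
CO: ketone, 1 C=O (running total 4).
CO: ketone, 1 C=O (running total 5).
CH(COCH3): ketone, 1 C=O (running total 6).
CH(CHO): aldehyde, 1 C=O (running total 7).
CH(NHCOCH3): amide, 1 C=O (running total 8).

8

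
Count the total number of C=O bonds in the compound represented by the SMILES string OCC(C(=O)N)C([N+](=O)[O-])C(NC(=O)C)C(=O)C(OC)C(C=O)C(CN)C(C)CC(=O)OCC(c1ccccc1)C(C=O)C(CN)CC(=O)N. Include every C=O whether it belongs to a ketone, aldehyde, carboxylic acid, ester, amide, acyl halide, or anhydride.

CH(CONH2): amide, 1 C=O (running total 1).
CH(NHCOCH3): amide, 1 C=O (running total 2).
CO: ketone, 1 C=O (running total 3).
CH(CHO): aldehyde, 1 C=O (running total 4).
CH2COOCH2: ester, 1 C=O (running total 5).
CH(CHO): aldehyde, 1 C=O (running total 6).
CONH2: amide, 1 C=O (running total 7).

7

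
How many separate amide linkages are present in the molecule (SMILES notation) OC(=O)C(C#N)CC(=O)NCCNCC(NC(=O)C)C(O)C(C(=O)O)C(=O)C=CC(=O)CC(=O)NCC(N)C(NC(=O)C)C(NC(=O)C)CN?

–COOH: carbonyl C bonded to –OH and C → carboxylic acid (the –OH is not a separate alcohol).
pendant –C≡N: nitrile.
–C(=O)–N– linkage → amide (the N is not an amine).
C–N–C with sp³ carbons and no adjacent C=O → amine (secondary).
pendant –NHC(=O)CH3: N bonded to a carbonyl → amide (not amine).
–OH on an sp³ carbon → alcohol (secondary).
pendant –COOH: carbonyl C bonded to C and –OH → carboxylic acid.
–C(=O)– with carbon on both sides → ketone.
C=C double bond → alkene.
–C(=O)– with carbon on both sides → ketone.
–C(=O)–N– linkage → amide (the N is not an amine).
–NH2 on an sp³ carbon with no adjacent C=O → amine.
pendant –NHC(=O)CH3: N bonded to a carbonyl → amide (not amine).
pendant –NHC(=O)CH3: N bonded to a carbonyl → amide (not amine).
–NH2 on an sp³ carbon with no adjacent C=O → amine.
Amide appears at: CH2CONHCH2, CH(NHCOCH3), CH2CONHCH2, CH(NHCOCH3), CH(NHCOCH3) → 5.

5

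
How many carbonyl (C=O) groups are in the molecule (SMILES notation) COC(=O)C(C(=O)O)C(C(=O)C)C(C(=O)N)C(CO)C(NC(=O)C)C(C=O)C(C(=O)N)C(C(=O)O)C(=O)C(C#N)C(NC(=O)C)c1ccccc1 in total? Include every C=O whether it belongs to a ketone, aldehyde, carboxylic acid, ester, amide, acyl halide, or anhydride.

CH3OOC: ester, 1 C=O (running total 1).
CH(COOH): carboxylic acid, 1 C=O (running total 2).
CH(COCH3): ketone, 1 C=O (running total 3).
CH(CONH2): amide, 1 C=O (running total 4).
CH(NHCOCH3): amide, 1 C=O (running total 5).
CH(CHO): aldehyde, 1 C=O (running total 6).
CH(CONH2): amide, 1 C=O (running total 7).
CH(COOH): carboxylic acid, 1 C=O (running total 8).
CO: ketone, 1 C=O (running total 9).
CH(NHCOCH3): amide, 1 C=O (running total 10).

10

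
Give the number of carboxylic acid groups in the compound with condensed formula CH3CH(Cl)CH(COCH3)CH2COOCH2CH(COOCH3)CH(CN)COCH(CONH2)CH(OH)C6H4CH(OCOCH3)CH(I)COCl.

0

Taking each segment in turn:
  CH(Cl): halogen on an sp³ carbon → alkyl halide.
  CH(COCH3): pendant –COCH3: carbonyl C bonded to two carbons → ketone.
  CH2COOCH2: –C(=O)–O–C with C on the carbonyl side → ester.
  CH(COOCH3): pendant –COOCH3: carbonyl C bonded to C and –OCH3 → ester.
  CH(CN): pendant –C≡N: nitrile.
  CO: –C(=O)– with carbon on both sides → ketone.
  CH(CONH2): pendant –CONH2: carbonyl C bonded to C and N → amide.
  CH(OH): –OH on an sp³ carbon → alcohol (secondary).
  C6H4: para-disubstituted benzene ring → arene.
  CH(OCOCH3): pendant –OC(=O)CH3: an acyloxy group → ester.
  CH(I): halogen on an sp³ carbon → alkyl halide.
  COCl: –C(=O)Cl: carbonyl C bonded to C and to a halogen → acyl halide (not alkyl halide).
No segment is a carboxylic acid: CH2COOCH2 is ester, not carboxylic acid; CH(COOCH3) is ester, not carboxylic acid; CH(CONH2) is amide, not carboxylic acid. → 0.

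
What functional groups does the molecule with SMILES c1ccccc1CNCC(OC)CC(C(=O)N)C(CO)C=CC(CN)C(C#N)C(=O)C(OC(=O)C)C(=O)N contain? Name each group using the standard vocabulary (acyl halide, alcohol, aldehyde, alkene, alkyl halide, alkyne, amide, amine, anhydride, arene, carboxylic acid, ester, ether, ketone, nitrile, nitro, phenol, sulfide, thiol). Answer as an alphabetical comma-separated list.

alcohol, alkene, amide, amine, arene, ester, ether, ketone, nitrile

C6H5– phenyl ring → arene.
C–N–C with sp³ carbons and no adjacent C=O → amine (secondary).
pendant –OCH3: C–O–C with sp³ C, no adjacent C=O → ether.
pendant –CONH2: carbonyl C bonded to C and N → amide.
pendant –CH2OH on an sp³ backbone C → alcohol.
C=C double bond → alkene.
pendant –CH2NH2: N on sp³ C, no adjacent C=O → amine.
pendant –C≡N: nitrile.
–C(=O)– with carbon on both sides → ketone.
pendant –OC(=O)CH3: an acyloxy group → ester.
–C(=O)NH2: carbonyl C bonded to C and to N → amide (the N is not a separate amine).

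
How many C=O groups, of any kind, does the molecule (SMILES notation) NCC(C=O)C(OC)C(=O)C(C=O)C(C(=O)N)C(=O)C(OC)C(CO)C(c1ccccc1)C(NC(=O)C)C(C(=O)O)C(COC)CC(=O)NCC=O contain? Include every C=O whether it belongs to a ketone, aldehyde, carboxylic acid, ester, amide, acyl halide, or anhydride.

CH(CHO): aldehyde, 1 C=O (running total 1).
CO: ketone, 1 C=O (running total 2).
CH(CHO): aldehyde, 1 C=O (running total 3).
CH(CONH2): amide, 1 C=O (running total 4).
CO: ketone, 1 C=O (running total 5).
CH(NHCOCH3): amide, 1 C=O (running total 6).
CH(COOH): carboxylic acid, 1 C=O (running total 7).
CH2CONHCH2: amide, 1 C=O (running total 8).
CHO: aldehyde, 1 C=O (running total 9).

9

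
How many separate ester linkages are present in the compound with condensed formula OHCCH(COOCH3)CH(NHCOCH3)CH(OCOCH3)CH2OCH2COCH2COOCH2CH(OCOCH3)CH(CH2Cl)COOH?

terminal –CHO: carbonyl C bonded to H and C → aldehyde.
pendant –COOCH3: carbonyl C bonded to C and –OCH3 → ester.
pendant –NHC(=O)CH3: N bonded to a carbonyl → amide (not amine).
pendant –OC(=O)CH3: an acyloxy group → ester.
C–O–C with sp³ carbons on both sides and no adjacent C=O → ether.
–C(=O)– with carbon on both sides → ketone.
–C(=O)–O–C with C on the carbonyl side → ester.
pendant –OC(=O)CH3: an acyloxy group → ester.
pendant –CH2X: halogen on sp³ carbon → alkyl halide.
–COOH: carbonyl C bonded to –OH and C → carboxylic acid (the –OH is not a separate alcohol).
Ester appears at: CH(COOCH3), CH(OCOCH3), CH2COOCH2, CH(OCOCH3) → 4.

4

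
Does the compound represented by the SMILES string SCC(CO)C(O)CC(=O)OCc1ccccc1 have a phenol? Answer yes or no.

–SH on an sp³ carbon → thiol.
pendant –CH2OH on an sp³ backbone C → alcohol.
–OH on an sp³ carbon → alcohol (secondary).
–C(=O)–O–C with C on the carbonyl side → ester.
–C6H5 phenyl ring → arene.
In each of CH(CH2OH) and CH(OH), the –OH is on an sp³ carbon, not on an aromatic ring, so it is an alcohol.
The groups actually present are: alcohol, arene, ester, thiol.

no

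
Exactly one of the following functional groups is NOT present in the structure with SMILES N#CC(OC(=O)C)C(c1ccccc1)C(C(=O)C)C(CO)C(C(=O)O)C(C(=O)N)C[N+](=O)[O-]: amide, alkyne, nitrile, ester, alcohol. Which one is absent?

alkyne

amide: present (CH(CONH2) — pendant –CONH2: carbonyl C bonded to C and N → amide).
alcohol: present (CH(CH2OH) — pendant –CH2OH on an sp³ backbone C → alcohol).
nitrile: present (N≡C — N≡C–: carbon triple-bonded to nitrogen → nitrile).
ester: present (CH(OCOCH3) — pendant –OC(=O)CH3: an acyloxy group → ester).
alkyne: absent. In N≡C, the triple bond is C≡N, not C≡C, so it is a nitrile.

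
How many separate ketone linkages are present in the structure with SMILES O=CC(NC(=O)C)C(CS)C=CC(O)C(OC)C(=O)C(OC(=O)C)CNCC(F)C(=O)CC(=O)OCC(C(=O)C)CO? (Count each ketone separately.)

Working along the chain:
  OHC: terminal –CHO: carbonyl C bonded to H and C → aldehyde.
  CH(NHCOCH3): pendant –NHC(=O)CH3: N bonded to a carbonyl → amide (not amine).
  CH(CH2SH): pendant –CH2SH → thiol.
  CH=CH: C=C double bond → alkene.
  CH(OH): –OH on an sp³ carbon → alcohol (secondary).
  CH(OCH3): pendant –OCH3: C–O–C with sp³ C, no adjacent C=O → ether.
  CO: –C(=O)– with carbon on both sides → ketone.
  CH(OCOCH3): pendant –OC(=O)CH3: an acyloxy group → ester.
  CH2NHCH2: C–N–C with sp³ carbons and no adjacent C=O → amine (secondary).
  CH(F): halogen on an sp³ carbon → alkyl halide.
  CO: –C(=O)– with carbon on both sides → ketone.
  CH2COOCH2: –C(=O)–O–C with C on the carbonyl side → ester.
  CH(COCH3): pendant –COCH3: carbonyl C bonded to two carbons → ketone.
  CH2OH: –OH on an sp³ carbon → alcohol.
Ketone appears at: CO, CO, CH(COCH3) → 3.

3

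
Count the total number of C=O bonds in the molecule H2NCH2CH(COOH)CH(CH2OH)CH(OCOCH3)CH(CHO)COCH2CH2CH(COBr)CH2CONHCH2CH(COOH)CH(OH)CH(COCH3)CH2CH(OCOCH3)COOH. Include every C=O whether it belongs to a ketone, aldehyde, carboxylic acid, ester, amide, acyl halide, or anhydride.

10

CH(COOH): carboxylic acid, 1 C=O (running total 1).
CH(OCOCH3): ester, 1 C=O (running total 2).
CH(CHO): aldehyde, 1 C=O (running total 3).
CO: ketone, 1 C=O (running total 4).
CH(COBr): acyl halide, 1 C=O (running total 5).
CH2CONHCH2: amide, 1 C=O (running total 6).
CH(COOH): carboxylic acid, 1 C=O (running total 7).
CH(COCH3): ketone, 1 C=O (running total 8).
CH(OCOCH3): ester, 1 C=O (running total 9).
COOH: carboxylic acid, 1 C=O (running total 10).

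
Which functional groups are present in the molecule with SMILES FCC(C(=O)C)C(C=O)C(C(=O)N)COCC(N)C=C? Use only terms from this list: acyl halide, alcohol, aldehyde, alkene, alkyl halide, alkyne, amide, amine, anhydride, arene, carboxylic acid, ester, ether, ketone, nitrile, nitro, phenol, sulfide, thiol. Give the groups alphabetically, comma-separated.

Taking each segment in turn:
  FCH2: halogen on an sp³ carbon → alkyl halide.
  CH(COCH3): pendant –COCH3: carbonyl C bonded to two carbons → ketone.
  CH(CHO): pendant –CHO: carbonyl C bonded to C and H → aldehyde.
  CH(CONH2): pendant –CONH2: carbonyl C bonded to C and N → amide.
  CH2OCH2: C–O–C with sp³ carbons on both sides and no adjacent C=O → ether.
  CH(NH2): –NH2 on an sp³ carbon with no adjacent C=O → amine.
  CH=CH2: C=C double bond → alkene.

aldehyde, alkene, alkyl halide, amide, amine, ether, ketone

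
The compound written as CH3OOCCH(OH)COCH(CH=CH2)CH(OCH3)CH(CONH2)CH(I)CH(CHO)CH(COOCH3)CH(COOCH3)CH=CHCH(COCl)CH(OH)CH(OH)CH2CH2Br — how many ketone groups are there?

CH3O–C(=O)–: carbonyl C bonded to C and to –OCH3 → ester (not ketone + ether).
–OH on an sp³ carbon → alcohol (secondary).
–C(=O)– with carbon on both sides → ketone.
pendant –CH=CH2: C=C double bond → alkene.
pendant –OCH3: C–O–C with sp³ C, no adjacent C=O → ether.
pendant –CONH2: carbonyl C bonded to C and N → amide.
halogen on an sp³ carbon → alkyl halide.
pendant –CHO: carbonyl C bonded to C and H → aldehyde.
pendant –COOCH3: carbonyl C bonded to C and –OCH3 → ester.
pendant –COOCH3: carbonyl C bonded to C and –OCH3 → ester.
C=C double bond → alkene.
pendant –C(=O)X: carbonyl C bonded to C and halogen → acyl halide.
–OH on an sp³ carbon → alcohol (secondary).
–OH on an sp³ carbon → alcohol (secondary).
halogen on an sp³ carbon → alkyl halide.
Ketone appears at: CO → 1.

1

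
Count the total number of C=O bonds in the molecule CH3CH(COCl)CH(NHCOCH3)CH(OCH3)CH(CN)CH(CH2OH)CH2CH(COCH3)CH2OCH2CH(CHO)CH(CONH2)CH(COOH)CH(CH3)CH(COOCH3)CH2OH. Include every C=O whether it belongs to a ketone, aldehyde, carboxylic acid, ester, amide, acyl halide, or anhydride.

CH(COCl): acyl halide, 1 C=O (running total 1).
CH(NHCOCH3): amide, 1 C=O (running total 2).
CH(COCH3): ketone, 1 C=O (running total 3).
CH(CHO): aldehyde, 1 C=O (running total 4).
CH(CONH2): amide, 1 C=O (running total 5).
CH(COOH): carboxylic acid, 1 C=O (running total 6).
CH(COOCH3): ester, 1 C=O (running total 7).

7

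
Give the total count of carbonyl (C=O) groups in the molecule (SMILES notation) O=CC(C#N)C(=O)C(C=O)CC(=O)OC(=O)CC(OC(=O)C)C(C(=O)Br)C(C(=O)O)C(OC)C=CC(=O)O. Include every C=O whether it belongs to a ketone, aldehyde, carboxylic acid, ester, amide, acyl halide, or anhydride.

OHC: aldehyde, 1 C=O (running total 1).
CO: ketone, 1 C=O (running total 2).
CH(CHO): aldehyde, 1 C=O (running total 3).
CH2CO-O-COCH2: anhydride, 2 C=O (running total 5).
CH(OCOCH3): ester, 1 C=O (running total 6).
CH(COBr): acyl halide, 1 C=O (running total 7).
CH(COOH): carboxylic acid, 1 C=O (running total 8).
COOH: carboxylic acid, 1 C=O (running total 9).

9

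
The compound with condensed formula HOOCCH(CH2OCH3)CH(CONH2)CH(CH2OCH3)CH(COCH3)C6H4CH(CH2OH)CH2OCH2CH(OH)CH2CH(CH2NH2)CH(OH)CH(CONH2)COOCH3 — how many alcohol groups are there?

3

–COOH: carbonyl C bonded to –OH and C → carboxylic acid (the –OH is not a separate alcohol).
pendant –CH2OCH3: C–O–C linkage → ether.
pendant –CONH2: carbonyl C bonded to C and N → amide.
pendant –CH2OCH3: C–O–C linkage → ether.
pendant –COCH3: carbonyl C bonded to two carbons → ketone.
para-disubstituted benzene ring → arene.
pendant –CH2OH on an sp³ backbone C → alcohol.
C–O–C with sp³ carbons on both sides and no adjacent C=O → ether.
–OH on an sp³ carbon → alcohol (secondary).
pendant –CH2NH2: N on sp³ C, no adjacent C=O → amine.
–OH on an sp³ carbon → alcohol (secondary).
pendant –CONH2: carbonyl C bonded to C and N → amide.
–C(=O)OCH3: carbonyl C bonded to C and to –OCH3 → ester (not ketone + ether).
Alcohol appears at: CH(CH2OH), CH(OH), CH(OH) → 3.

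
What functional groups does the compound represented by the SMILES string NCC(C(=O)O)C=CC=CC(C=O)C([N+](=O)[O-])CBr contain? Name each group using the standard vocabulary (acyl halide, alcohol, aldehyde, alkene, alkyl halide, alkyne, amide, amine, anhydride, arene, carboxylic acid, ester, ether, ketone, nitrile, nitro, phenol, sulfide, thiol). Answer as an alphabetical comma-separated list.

Working along the chain:
  H2NCH2: –NH2 on an sp³ carbon with no adjacent C=O → amine.
  CH(COOH): pendant –COOH: carbonyl C bonded to C and –OH → carboxylic acid.
  CH=CH: C=C double bond → alkene.
  CH=CH: C=C double bond → alkene.
  CH(CHO): pendant –CHO: carbonyl C bonded to C and H → aldehyde.
  CH(NO2): –NO2 on an sp³ carbon → nitro (the N=O is not a carbonyl).
  CH2Br: halogen on an sp³ carbon → alkyl halide.

aldehyde, alkene, alkyl halide, amine, carboxylic acid, nitro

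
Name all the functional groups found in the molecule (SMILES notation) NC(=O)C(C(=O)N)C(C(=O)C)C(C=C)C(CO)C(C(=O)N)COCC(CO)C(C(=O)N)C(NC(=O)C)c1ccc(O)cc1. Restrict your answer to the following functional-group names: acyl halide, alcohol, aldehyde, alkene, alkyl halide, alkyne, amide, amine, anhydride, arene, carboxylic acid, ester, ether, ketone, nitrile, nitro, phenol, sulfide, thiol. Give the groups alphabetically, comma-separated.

alcohol, alkene, amide, arene, ether, ketone, phenol

Reading the structure from left to right:
  H2NCO: –C(=O)NH2: carbonyl C bonded to C and to N → amide (the N is not a separate amine).
  CH(CONH2): pendant –CONH2: carbonyl C bonded to C and N → amide.
  CH(COCH3): pendant –COCH3: carbonyl C bonded to two carbons → ketone.
  CH(CH=CH2): pendant –CH=CH2: C=C double bond → alkene.
  CH(CH2OH): pendant –CH2OH on an sp³ backbone C → alcohol.
  CH(CONH2): pendant –CONH2: carbonyl C bonded to C and N → amide.
  CH2OCH2: C–O–C with sp³ carbons on both sides and no adjacent C=O → ether.
  CH(CH2OH): pendant –CH2OH on an sp³ backbone C → alcohol.
  CH(CONH2): pendant –CONH2: carbonyl C bonded to C and N → amide.
  CH(NHCOCH3): pendant –NHC(=O)CH3: N bonded to a carbonyl → amide (not amine).
  C6H4OH: –OH attached directly to an aromatic ring → phenol (not alcohol); the ring itself is an arene.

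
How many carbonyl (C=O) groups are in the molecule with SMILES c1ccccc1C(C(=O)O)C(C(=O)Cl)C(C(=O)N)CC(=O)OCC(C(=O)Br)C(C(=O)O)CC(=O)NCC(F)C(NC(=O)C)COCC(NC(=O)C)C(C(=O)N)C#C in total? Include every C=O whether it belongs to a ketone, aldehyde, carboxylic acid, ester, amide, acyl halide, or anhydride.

10

CH(COOH): carboxylic acid, 1 C=O (running total 1).
CH(COCl): acyl halide, 1 C=O (running total 2).
CH(CONH2): amide, 1 C=O (running total 3).
CH2COOCH2: ester, 1 C=O (running total 4).
CH(COBr): acyl halide, 1 C=O (running total 5).
CH(COOH): carboxylic acid, 1 C=O (running total 6).
CH2CONHCH2: amide, 1 C=O (running total 7).
CH(NHCOCH3): amide, 1 C=O (running total 8).
CH(NHCOCH3): amide, 1 C=O (running total 9).
CH(CONH2): amide, 1 C=O (running total 10).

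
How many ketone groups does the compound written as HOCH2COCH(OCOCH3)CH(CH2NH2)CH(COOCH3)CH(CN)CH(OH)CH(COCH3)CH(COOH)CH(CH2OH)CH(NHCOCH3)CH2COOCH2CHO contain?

2

Working along the chain:
  HOCH2: HO– on an sp³ carbon → alcohol.
  CO: –C(=O)– with carbon on both sides → ketone.
  CH(OCOCH3): pendant –OC(=O)CH3: an acyloxy group → ester.
  CH(CH2NH2): pendant –CH2NH2: N on sp³ C, no adjacent C=O → amine.
  CH(COOCH3): pendant –COOCH3: carbonyl C bonded to C and –OCH3 → ester.
  CH(CN): pendant –C≡N: nitrile.
  CH(OH): –OH on an sp³ carbon → alcohol (secondary).
  CH(COCH3): pendant –COCH3: carbonyl C bonded to two carbons → ketone.
  CH(COOH): pendant –COOH: carbonyl C bonded to C and –OH → carboxylic acid.
  CH(CH2OH): pendant –CH2OH on an sp³ backbone C → alcohol.
  CH(NHCOCH3): pendant –NHC(=O)CH3: N bonded to a carbonyl → amide (not amine).
  CH2COOCH2: –C(=O)–O–C with C on the carbonyl side → ester.
  CHO: terminal –CHO: carbonyl C bonded to H and C → aldehyde.
Ketone appears at: CO, CH(COCH3) → 2.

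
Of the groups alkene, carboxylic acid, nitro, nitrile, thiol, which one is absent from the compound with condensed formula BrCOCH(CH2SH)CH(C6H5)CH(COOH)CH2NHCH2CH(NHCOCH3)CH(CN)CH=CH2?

nitrile: present (CH(CN) — pendant –C≡N: nitrile).
thiol: present (CH(CH2SH) — pendant –CH2SH → thiol).
carboxylic acid: present (CH(COOH) — pendant –COOH: carbonyl C bonded to C and –OH → carboxylic acid).
alkene: present (CH=CH2 — C=C double bond → alkene).
nitro: no segment matches this pattern.

nitro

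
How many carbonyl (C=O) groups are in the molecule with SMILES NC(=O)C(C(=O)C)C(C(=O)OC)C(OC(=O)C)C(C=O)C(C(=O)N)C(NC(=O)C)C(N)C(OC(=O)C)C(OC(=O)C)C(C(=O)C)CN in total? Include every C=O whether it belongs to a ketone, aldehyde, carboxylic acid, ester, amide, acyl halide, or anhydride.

10

H2NCO: amide, 1 C=O (running total 1).
CH(COCH3): ketone, 1 C=O (running total 2).
CH(COOCH3): ester, 1 C=O (running total 3).
CH(OCOCH3): ester, 1 C=O (running total 4).
CH(CHO): aldehyde, 1 C=O (running total 5).
CH(CONH2): amide, 1 C=O (running total 6).
CH(NHCOCH3): amide, 1 C=O (running total 7).
CH(OCOCH3): ester, 1 C=O (running total 8).
CH(OCOCH3): ester, 1 C=O (running total 9).
CH(COCH3): ketone, 1 C=O (running total 10).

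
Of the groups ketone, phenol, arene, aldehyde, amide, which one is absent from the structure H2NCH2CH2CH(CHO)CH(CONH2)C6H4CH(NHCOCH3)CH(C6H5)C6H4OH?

ketone

arene: present (C6H4 — para-disubstituted benzene ring → arene).
phenol: present (C6H4OH — –OH attached directly to an aromatic ring → phenol (not alcohol); the ring itself is an arene).
amide: present (CH(CONH2) — pendant –CONH2: carbonyl C bonded to C and N → amide).
aldehyde: present (CH(CHO) — pendant –CHO: carbonyl C bonded to C and H → aldehyde).
ketone: absent. In each of CH(CONH2) and CH(NHCOCH3), the C=O is bonded to nitrogen, which defines an amide, not a ketone. In CH(CHO), the carbonyl carbon carries an H, so it is an aldehyde, not a ketone.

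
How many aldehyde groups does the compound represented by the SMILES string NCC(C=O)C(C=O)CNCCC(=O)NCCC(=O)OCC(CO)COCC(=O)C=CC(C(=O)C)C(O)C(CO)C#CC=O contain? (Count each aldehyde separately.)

3

Working along the chain:
  H2NCH2: –NH2 on an sp³ carbon with no adjacent C=O → amine.
  CH(CHO): pendant –CHO: carbonyl C bonded to C and H → aldehyde.
  CH(CHO): pendant –CHO: carbonyl C bonded to C and H → aldehyde.
  CH2NHCH2: C–N–C with sp³ carbons and no adjacent C=O → amine (secondary).
  CH2CONHCH2: –C(=O)–N– linkage → amide (the N is not an amine).
  CH2COOCH2: –C(=O)–O–C with C on the carbonyl side → ester.
  CH(CH2OH): pendant –CH2OH on an sp³ backbone C → alcohol.
  CH2OCH2: C–O–C with sp³ carbons on both sides and no adjacent C=O → ether.
  CO: –C(=O)– with carbon on both sides → ketone.
  CH=CH: C=C double bond → alkene.
  CH(COCH3): pendant –COCH3: carbonyl C bonded to two carbons → ketone.
  CH(OH): –OH on an sp³ carbon → alcohol (secondary).
  CH(CH2OH): pendant –CH2OH on an sp³ backbone C → alcohol.
  C≡C: C≡C triple bond → alkyne.
  CHO: terminal –CHO: carbonyl C bonded to H and C → aldehyde.
Aldehyde appears at: CH(CHO), CH(CHO), CHO → 3.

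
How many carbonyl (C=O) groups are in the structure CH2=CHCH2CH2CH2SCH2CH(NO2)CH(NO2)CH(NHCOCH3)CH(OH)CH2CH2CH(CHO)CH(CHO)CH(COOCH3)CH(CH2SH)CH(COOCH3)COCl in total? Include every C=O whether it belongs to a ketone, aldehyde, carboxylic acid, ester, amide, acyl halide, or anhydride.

CH(NHCOCH3): amide, 1 C=O (running total 1).
CH(CHO): aldehyde, 1 C=O (running total 2).
CH(CHO): aldehyde, 1 C=O (running total 3).
CH(COOCH3): ester, 1 C=O (running total 4).
CH(COOCH3): ester, 1 C=O (running total 5).
COCl: acyl halide, 1 C=O (running total 6).

6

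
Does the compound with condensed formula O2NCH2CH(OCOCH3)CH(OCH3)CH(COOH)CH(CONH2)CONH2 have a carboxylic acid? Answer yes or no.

–NO2 on carbon → nitro group.
pendant –OC(=O)CH3: an acyloxy group → ester.
pendant –OCH3: C–O–C with sp³ C, no adjacent C=O → ether.
pendant –COOH: carbonyl C bonded to C and –OH → carboxylic acid.
pendant –CONH2: carbonyl C bonded to C and N → amide.
–C(=O)NH2: carbonyl C bonded to C and to N → amide (the N is not a separate amine).
The CH(COOH) segment supplies the carboxylic acid: pendant –COOH: carbonyl C bonded to C and –OH → carboxylic acid.

yes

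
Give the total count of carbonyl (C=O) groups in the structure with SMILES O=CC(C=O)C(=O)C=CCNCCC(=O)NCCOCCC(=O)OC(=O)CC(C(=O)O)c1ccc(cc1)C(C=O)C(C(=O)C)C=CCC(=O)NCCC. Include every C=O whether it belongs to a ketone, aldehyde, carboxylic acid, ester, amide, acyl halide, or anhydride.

OHC: aldehyde, 1 C=O (running total 1).
CH(CHO): aldehyde, 1 C=O (running total 2).
CO: ketone, 1 C=O (running total 3).
CH2CONHCH2: amide, 1 C=O (running total 4).
CH2CO-O-COCH2: anhydride, 2 C=O (running total 6).
CH(COOH): carboxylic acid, 1 C=O (running total 7).
CH(CHO): aldehyde, 1 C=O (running total 8).
CH(COCH3): ketone, 1 C=O (running total 9).
CH2CONHCH2: amide, 1 C=O (running total 10).

10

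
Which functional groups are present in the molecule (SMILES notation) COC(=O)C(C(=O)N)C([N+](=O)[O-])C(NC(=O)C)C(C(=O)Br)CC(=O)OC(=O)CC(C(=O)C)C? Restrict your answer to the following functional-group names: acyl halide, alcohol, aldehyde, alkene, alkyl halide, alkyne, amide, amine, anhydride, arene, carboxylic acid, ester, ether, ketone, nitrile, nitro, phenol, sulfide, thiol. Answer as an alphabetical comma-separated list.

Working along the chain:
  CH3OOC: CH3O–C(=O)–: carbonyl C bonded to C and to –OCH3 → ester (not ketone + ether).
  CH(CONH2): pendant –CONH2: carbonyl C bonded to C and N → amide.
  CH(NO2): –NO2 on an sp³ carbon → nitro (the N=O is not a carbonyl).
  CH(NHCOCH3): pendant –NHC(=O)CH3: N bonded to a carbonyl → amide (not amine).
  CH(COBr): pendant –C(=O)X: carbonyl C bonded to C and halogen → acyl halide.
  CH2CO-O-COCH2: two acyl groups sharing one oxygen, –C(=O)–O–C(=O)– → anhydride.
  CH(COCH3): pendant –COCH3: carbonyl C bonded to two carbons → ketone.

acyl halide, amide, anhydride, ester, ketone, nitro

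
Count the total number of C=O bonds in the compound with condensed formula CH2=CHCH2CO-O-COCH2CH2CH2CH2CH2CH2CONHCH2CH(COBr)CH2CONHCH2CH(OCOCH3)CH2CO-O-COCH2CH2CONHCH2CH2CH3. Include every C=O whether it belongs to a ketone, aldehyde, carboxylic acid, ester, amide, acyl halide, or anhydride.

CH2CO-O-COCH2: anhydride, 2 C=O (running total 2).
CH2CONHCH2: amide, 1 C=O (running total 3).
CH(COBr): acyl halide, 1 C=O (running total 4).
CH2CONHCH2: amide, 1 C=O (running total 5).
CH(OCOCH3): ester, 1 C=O (running total 6).
CH2CO-O-COCH2: anhydride, 2 C=O (running total 8).
CH2CONHCH2: amide, 1 C=O (running total 9).

9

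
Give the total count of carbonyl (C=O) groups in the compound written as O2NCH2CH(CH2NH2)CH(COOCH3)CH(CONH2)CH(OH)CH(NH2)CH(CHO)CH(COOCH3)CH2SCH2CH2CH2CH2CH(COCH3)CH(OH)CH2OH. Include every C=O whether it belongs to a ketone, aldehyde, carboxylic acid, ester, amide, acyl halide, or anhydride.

CH(COOCH3): ester, 1 C=O (running total 1).
CH(CONH2): amide, 1 C=O (running total 2).
CH(CHO): aldehyde, 1 C=O (running total 3).
CH(COOCH3): ester, 1 C=O (running total 4).
CH(COCH3): ketone, 1 C=O (running total 5).

5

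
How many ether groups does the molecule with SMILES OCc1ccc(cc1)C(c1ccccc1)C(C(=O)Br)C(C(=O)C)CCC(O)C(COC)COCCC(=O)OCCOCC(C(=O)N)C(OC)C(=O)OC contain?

4

HO– on an sp³ carbon → alcohol.
para-disubstituted benzene ring → arene.
pendant –C6H5: benzene ring → arene.
pendant –C(=O)X: carbonyl C bonded to C and halogen → acyl halide.
pendant –COCH3: carbonyl C bonded to two carbons → ketone.
–OH on an sp³ carbon → alcohol (secondary).
pendant –CH2OCH3: C–O–C linkage → ether.
C–O–C with sp³ carbons on both sides and no adjacent C=O → ether.
–C(=O)–O–C with C on the carbonyl side → ester.
C–O–C with sp³ carbons on both sides and no adjacent C=O → ether.
pendant –CONH2: carbonyl C bonded to C and N → amide.
pendant –OCH3: C–O–C with sp³ C, no adjacent C=O → ether.
–C(=O)OCH3: carbonyl C bonded to C and to –OCH3 → ester (not ketone + ether).
Ether appears at: CH(CH2OCH3), CH2OCH2, CH2OCH2, CH(OCH3) → 4.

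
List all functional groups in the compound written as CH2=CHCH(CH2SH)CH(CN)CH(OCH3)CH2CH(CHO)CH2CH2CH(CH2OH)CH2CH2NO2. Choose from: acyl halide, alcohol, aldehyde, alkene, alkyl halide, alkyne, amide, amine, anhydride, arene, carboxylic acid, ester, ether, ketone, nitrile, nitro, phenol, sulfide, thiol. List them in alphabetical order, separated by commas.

Reading the structure from left to right:
  CH2=CH: C=C double bond → alkene.
  CH(CH2SH): pendant –CH2SH → thiol.
  CH(CN): pendant –C≡N: nitrile.
  CH(OCH3): pendant –OCH3: C–O–C with sp³ C, no adjacent C=O → ether.
  CH(CHO): pendant –CHO: carbonyl C bonded to C and H → aldehyde.
  CH(CH2OH): pendant –CH2OH on an sp³ backbone C → alcohol.
  CH2NO2: –NO2 on carbon → nitro group.

alcohol, aldehyde, alkene, ether, nitrile, nitro, thiol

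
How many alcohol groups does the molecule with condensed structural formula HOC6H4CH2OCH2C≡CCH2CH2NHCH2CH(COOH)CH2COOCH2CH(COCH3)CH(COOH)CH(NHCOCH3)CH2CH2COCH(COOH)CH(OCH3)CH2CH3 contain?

–OH attached directly to an aromatic ring → phenol (not alcohol); the ring itself is an arene.
C–O–C with sp³ carbons on both sides and no adjacent C=O → ether.
C≡C triple bond → alkyne.
C–N–C with sp³ carbons and no adjacent C=O → amine (secondary).
pendant –COOH: carbonyl C bonded to C and –OH → carboxylic acid.
–C(=O)–O–C with C on the carbonyl side → ester.
pendant –COCH3: carbonyl C bonded to two carbons → ketone.
pendant –COOH: carbonyl C bonded to C and –OH → carboxylic acid.
pendant –NHC(=O)CH3: N bonded to a carbonyl → amide (not amine).
–C(=O)– with carbon on both sides → ketone.
pendant –COOH: carbonyl C bonded to C and –OH → carboxylic acid.
pendant –OCH3: C–O–C with sp³ C, no adjacent C=O → ether.
No segment is a alcohol: HOC6H4 is arene/phenol, not alcohol; CH2OCH2 is ether, not alcohol; CH(COOH) is carboxylic acid, not alcohol. → 0.

0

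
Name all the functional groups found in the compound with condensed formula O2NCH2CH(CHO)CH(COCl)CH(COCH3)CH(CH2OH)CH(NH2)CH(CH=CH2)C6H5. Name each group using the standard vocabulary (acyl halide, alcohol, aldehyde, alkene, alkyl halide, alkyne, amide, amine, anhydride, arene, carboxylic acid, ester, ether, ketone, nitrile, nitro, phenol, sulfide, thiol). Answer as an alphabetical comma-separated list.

Reading the structure from left to right:
  O2NCH2: –NO2 on carbon → nitro group.
  CH(CHO): pendant –CHO: carbonyl C bonded to C and H → aldehyde.
  CH(COCl): pendant –C(=O)X: carbonyl C bonded to C and halogen → acyl halide.
  CH(COCH3): pendant –COCH3: carbonyl C bonded to two carbons → ketone.
  CH(CH2OH): pendant –CH2OH on an sp³ backbone C → alcohol.
  CH(NH2): –NH2 on an sp³ carbon with no adjacent C=O → amine.
  CH(CH=CH2): pendant –CH=CH2: C=C double bond → alkene.
  C6H5: –C6H5 phenyl ring → arene.

acyl halide, alcohol, aldehyde, alkene, amine, arene, ketone, nitro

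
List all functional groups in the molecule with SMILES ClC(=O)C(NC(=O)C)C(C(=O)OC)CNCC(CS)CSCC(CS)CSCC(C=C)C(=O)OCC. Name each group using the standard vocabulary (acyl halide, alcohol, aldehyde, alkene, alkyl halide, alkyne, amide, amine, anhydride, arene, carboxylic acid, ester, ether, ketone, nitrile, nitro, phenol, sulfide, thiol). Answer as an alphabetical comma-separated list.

Taking each segment in turn:
  ClCO: –C(=O)Cl: carbonyl C bonded to C and to a halogen → acyl halide (not alkyl halide).
  CH(NHCOCH3): pendant –NHC(=O)CH3: N bonded to a carbonyl → amide (not amine).
  CH(COOCH3): pendant –COOCH3: carbonyl C bonded to C and –OCH3 → ester.
  CH2NHCH2: C–N–C with sp³ carbons and no adjacent C=O → amine (secondary).
  CH(CH2SH): pendant –CH2SH → thiol.
  CH2SCH2: C–S–C linkage → sulfide (thioether).
  CH(CH2SH): pendant –CH2SH → thiol.
  CH2SCH2: C–S–C linkage → sulfide (thioether).
  CH(CH=CH2): pendant –CH=CH2: C=C double bond → alkene.
  COOCH2CH3: –C(=O)OCH2CH3: carbonyl C bonded to C and to –OEt → ester.

acyl halide, alkene, amide, amine, ester, sulfide, thiol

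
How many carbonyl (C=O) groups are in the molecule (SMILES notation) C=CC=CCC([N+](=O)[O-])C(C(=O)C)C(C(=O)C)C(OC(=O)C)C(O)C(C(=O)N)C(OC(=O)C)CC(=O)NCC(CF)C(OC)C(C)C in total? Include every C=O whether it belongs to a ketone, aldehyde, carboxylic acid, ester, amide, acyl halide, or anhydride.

CH(COCH3): ketone, 1 C=O (running total 1).
CH(COCH3): ketone, 1 C=O (running total 2).
CH(OCOCH3): ester, 1 C=O (running total 3).
CH(CONH2): amide, 1 C=O (running total 4).
CH(OCOCH3): ester, 1 C=O (running total 5).
CH2CONHCH2: amide, 1 C=O (running total 6).

6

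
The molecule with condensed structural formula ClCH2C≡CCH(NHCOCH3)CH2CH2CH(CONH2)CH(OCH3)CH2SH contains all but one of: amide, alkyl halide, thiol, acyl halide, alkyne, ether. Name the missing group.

acyl halide

alkyl halide: present (ClCH2 — halogen on an sp³ carbon → alkyl halide).
alkyne: present (C≡C — C≡C triple bond → alkyne).
ether: present (CH(OCH3) — pendant –OCH3: C–O–C with sp³ C, no adjacent C=O → ether).
thiol: present (CH2SH — –SH on an sp³ carbon → thiol).
amide: present (CH(NHCOCH3) — pendant –NHC(=O)CH3: N bonded to a carbonyl → amide (not amine)).
acyl halide: no segment matches this pattern.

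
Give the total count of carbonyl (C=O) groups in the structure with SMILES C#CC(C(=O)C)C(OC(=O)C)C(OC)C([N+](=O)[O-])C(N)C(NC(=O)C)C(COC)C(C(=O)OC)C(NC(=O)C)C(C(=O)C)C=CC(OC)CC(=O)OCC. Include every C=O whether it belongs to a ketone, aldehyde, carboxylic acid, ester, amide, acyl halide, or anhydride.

CH(COCH3): ketone, 1 C=O (running total 1).
CH(OCOCH3): ester, 1 C=O (running total 2).
CH(NHCOCH3): amide, 1 C=O (running total 3).
CH(COOCH3): ester, 1 C=O (running total 4).
CH(NHCOCH3): amide, 1 C=O (running total 5).
CH(COCH3): ketone, 1 C=O (running total 6).
COOCH2CH3: ester, 1 C=O (running total 7).

7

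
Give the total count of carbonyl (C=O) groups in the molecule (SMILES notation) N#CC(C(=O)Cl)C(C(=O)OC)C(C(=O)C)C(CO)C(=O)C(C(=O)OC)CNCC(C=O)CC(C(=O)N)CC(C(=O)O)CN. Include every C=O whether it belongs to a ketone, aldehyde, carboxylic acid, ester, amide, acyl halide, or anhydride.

CH(COCl): acyl halide, 1 C=O (running total 1).
CH(COOCH3): ester, 1 C=O (running total 2).
CH(COCH3): ketone, 1 C=O (running total 3).
CO: ketone, 1 C=O (running total 4).
CH(COOCH3): ester, 1 C=O (running total 5).
CH(CHO): aldehyde, 1 C=O (running total 6).
CH(CONH2): amide, 1 C=O (running total 7).
CH(COOH): carboxylic acid, 1 C=O (running total 8).

8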